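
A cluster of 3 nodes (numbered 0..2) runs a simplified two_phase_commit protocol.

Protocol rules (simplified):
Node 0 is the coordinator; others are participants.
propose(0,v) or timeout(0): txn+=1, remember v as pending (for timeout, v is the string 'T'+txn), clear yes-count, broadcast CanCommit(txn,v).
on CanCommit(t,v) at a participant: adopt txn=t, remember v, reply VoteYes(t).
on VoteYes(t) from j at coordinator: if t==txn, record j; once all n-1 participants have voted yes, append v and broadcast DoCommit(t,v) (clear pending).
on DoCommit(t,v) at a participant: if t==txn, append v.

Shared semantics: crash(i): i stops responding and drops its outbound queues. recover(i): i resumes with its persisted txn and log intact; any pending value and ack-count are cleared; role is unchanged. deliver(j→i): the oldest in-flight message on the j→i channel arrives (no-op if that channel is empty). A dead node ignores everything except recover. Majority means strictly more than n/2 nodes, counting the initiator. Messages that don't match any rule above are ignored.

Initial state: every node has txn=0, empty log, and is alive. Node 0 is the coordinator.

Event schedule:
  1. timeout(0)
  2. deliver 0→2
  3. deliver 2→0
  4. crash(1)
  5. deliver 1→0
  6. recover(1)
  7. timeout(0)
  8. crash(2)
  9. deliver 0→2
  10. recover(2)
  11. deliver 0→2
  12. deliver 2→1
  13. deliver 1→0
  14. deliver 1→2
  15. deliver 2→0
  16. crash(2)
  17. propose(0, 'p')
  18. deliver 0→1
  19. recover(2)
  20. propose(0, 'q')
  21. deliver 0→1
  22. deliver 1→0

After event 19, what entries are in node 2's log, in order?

step 1 timeout(0): 0={coor,t=1,log=-}
step 2 deliver 0→2: 2={part,t=1,log=-}
step 3 deliver 2→0: —
step 4 crash(1): 1={✗part,t=0,log=-}
step 5 deliver 1→0: —
step 6 recover(1): 1={part,t=0,log=-}
step 7 timeout(0): 0={coor,t=2,log=-}
step 8 crash(2): 2={✗part,t=1,log=-}
step 9 deliver 0→2: —
step 10 recover(2): 2={part,t=1,log=-}
step 11 deliver 0→2: 2={part,t=2,log=-}
step 12 deliver 2→1: —
step 13 deliver 1→0: —
step 14 deliver 1→2: —
step 15 deliver 2→0: —
step 16 crash(2): 2={✗part,t=2,log=-}
step 17 propose(0,'p'): 0={coor,t=3,log=-}
step 18 deliver 0→1: 1={part,t=1,log=-}
step 19 recover(2): 2={part,t=2,log=-}

empty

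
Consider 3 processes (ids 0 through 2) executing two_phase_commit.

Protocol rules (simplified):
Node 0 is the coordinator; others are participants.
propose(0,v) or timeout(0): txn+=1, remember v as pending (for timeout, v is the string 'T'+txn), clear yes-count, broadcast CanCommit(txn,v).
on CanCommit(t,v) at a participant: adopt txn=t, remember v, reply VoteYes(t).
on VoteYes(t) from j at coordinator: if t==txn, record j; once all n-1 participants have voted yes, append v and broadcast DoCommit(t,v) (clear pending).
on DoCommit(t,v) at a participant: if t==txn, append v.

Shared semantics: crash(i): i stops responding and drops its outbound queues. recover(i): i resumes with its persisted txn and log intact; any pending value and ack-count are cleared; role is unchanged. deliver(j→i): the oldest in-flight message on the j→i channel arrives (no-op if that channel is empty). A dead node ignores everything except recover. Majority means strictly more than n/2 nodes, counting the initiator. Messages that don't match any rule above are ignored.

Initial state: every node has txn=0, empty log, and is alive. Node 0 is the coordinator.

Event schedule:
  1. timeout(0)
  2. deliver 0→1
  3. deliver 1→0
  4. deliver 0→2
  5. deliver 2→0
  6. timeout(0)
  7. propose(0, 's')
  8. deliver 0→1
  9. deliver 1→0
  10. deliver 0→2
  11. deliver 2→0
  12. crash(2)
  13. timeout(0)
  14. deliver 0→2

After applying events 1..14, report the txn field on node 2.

1

e1 timeout(0): 0[coor,t=1,-]
e2 deliver 0→1: 1[part,t=1,-]
e3 deliver 1→0: ·
e4 deliver 0→2: 2[part,t=1,-]
e5 deliver 2→0: 0[coor,t=1,T1]
e6 timeout(0): 0[coor,t=2,T1]
e7 propose(0,'s'): 0[coor,t=3,T1]
e8 deliver 0→1: 1[part,t=1,T1]
e9 deliver 1→0: ·
e10 deliver 0→2: 2[part,t=1,T1]
e11 deliver 2→0: ·
e12 crash(2): 2[✗part,t=1,T1]
e13 timeout(0): 0[coor,t=4,T1]
e14 deliver 0→2: ·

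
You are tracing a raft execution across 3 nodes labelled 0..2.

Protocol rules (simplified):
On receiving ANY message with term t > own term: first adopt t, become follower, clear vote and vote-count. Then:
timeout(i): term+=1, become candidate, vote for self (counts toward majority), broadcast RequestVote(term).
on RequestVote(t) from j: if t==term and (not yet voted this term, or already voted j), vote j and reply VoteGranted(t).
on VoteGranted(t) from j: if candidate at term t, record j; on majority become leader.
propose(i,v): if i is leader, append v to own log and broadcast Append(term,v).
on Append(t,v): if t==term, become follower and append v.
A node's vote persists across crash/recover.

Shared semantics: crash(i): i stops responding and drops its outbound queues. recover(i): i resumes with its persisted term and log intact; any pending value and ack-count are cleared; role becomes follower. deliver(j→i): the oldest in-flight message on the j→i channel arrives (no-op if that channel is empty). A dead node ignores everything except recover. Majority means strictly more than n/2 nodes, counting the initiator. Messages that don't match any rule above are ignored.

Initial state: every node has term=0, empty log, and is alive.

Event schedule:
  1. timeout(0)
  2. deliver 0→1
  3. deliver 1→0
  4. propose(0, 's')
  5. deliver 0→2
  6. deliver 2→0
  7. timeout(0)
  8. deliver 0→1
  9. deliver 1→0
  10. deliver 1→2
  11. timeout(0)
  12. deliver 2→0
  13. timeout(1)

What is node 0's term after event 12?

[1] timeout(0) → N0(cand t1 [-])
[2] deliver 0→1 → N1(foll t1 [-])
[3] deliver 1→0 → N0(lead t1 [-])
[4] propose(0,'s') → N0(lead t1 [s])
[5] deliver 0→2 → N2(foll t1 [-])
[6] deliver 2→0 → ∅
[7] timeout(0) → N0(cand t2 [s])
[8] deliver 0→1 → N1(foll t1 [s])
[9] deliver 1→0 → ∅
[10] deliver 1→2 → ∅
[11] timeout(0) → N0(cand t3 [s])
[12] deliver 2→0 → ∅

3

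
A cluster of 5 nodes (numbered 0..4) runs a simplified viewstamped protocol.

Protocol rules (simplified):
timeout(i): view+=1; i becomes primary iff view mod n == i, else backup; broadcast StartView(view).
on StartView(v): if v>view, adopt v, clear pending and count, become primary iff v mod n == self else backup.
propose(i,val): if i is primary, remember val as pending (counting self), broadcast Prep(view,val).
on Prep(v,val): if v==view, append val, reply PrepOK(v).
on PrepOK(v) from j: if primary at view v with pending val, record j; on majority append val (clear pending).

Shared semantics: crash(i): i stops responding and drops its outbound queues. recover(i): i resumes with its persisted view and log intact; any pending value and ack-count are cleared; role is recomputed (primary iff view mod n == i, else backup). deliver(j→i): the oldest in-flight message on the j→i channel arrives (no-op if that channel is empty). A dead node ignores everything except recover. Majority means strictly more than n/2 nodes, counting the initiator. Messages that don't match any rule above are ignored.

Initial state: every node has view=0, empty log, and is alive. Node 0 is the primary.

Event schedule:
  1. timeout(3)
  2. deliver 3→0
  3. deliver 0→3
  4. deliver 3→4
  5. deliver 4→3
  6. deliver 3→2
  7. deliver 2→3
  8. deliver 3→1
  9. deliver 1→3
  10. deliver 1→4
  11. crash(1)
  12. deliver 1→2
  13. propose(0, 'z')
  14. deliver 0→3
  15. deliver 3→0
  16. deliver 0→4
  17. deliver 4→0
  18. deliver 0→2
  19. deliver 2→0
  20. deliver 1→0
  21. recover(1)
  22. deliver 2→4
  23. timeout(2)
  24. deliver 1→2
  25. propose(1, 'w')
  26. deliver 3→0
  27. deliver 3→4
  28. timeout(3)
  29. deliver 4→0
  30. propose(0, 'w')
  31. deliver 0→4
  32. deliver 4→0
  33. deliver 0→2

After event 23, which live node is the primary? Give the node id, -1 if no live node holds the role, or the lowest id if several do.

1

after 1 — timeout(3): n3:back/v1/[-]
after 2 — deliver 3→0: n0:back/v1/[-]
after 3 — deliver 0→3: ·
after 4 — deliver 3→4: n4:back/v1/[-]
after 5 — deliver 4→3: ·
after 6 — deliver 3→2: n2:back/v1/[-]
after 7 — deliver 2→3: ·
after 8 — deliver 3→1: n1:prim/v1/[-]
after 9 — deliver 1→3: ·
after 10 — deliver 1→4: ·
after 11 — crash(1): n1:✗prim/v1/[-]
after 12 — deliver 1→2: ·
after 13 — propose(0,'z'): ·
after 14 — deliver 0→3: ·
after 15 — deliver 3→0: ·
after 16 — deliver 0→4: ·
after 17 — deliver 4→0: ·
after 18 — deliver 0→2: ·
after 19 — deliver 2→0: ·
after 20 — deliver 1→0: ·
after 21 — recover(1): n1:prim/v1/[-]
after 22 — deliver 2→4: ·
after 23 — timeout(2): n2:prim/v2/[-]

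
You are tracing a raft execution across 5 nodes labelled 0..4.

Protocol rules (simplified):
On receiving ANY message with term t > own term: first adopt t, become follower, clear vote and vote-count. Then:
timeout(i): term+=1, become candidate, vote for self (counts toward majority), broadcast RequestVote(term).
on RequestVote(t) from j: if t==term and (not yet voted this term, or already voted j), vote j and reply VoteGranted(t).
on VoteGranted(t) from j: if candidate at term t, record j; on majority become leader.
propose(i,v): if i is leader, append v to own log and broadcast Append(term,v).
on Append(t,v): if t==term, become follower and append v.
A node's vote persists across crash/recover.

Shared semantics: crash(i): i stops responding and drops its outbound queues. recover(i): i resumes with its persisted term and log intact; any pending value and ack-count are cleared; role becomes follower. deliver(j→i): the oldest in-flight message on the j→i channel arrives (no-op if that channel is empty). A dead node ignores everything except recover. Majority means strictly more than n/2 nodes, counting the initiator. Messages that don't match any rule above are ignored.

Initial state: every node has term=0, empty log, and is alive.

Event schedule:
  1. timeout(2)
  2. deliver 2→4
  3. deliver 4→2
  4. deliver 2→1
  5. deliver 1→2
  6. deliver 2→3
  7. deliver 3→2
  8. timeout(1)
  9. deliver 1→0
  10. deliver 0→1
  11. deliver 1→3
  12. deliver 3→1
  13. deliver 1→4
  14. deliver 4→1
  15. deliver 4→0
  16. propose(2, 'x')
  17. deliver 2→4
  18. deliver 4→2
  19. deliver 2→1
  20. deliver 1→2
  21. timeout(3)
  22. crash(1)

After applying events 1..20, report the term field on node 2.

e1 timeout(2): 2[cand,t=1,-]
e2 deliver 2→4: 4[foll,t=1,-]
e3 deliver 4→2: ·
e4 deliver 2→1: 1[foll,t=1,-]
e5 deliver 1→2: 2[lead,t=1,-]
e6 deliver 2→3: 3[foll,t=1,-]
e7 deliver 3→2: ·
e8 timeout(1): 1[cand,t=2,-]
e9 deliver 1→0: 0[foll,t=2,-]
e10 deliver 0→1: ·
e11 deliver 1→3: 3[foll,t=2,-]
e12 deliver 3→1: 1[lead,t=2,-]
e13 deliver 1→4: 4[foll,t=2,-]
e14 deliver 4→1: ·
e15 deliver 4→0: ·
e16 propose(2,'x'): 2[lead,t=1,x]
e17 deliver 2→4: ·
e18 deliver 4→2: ·
e19 deliver 2→1: ·
e20 deliver 1→2: 2[foll,t=2,x]

2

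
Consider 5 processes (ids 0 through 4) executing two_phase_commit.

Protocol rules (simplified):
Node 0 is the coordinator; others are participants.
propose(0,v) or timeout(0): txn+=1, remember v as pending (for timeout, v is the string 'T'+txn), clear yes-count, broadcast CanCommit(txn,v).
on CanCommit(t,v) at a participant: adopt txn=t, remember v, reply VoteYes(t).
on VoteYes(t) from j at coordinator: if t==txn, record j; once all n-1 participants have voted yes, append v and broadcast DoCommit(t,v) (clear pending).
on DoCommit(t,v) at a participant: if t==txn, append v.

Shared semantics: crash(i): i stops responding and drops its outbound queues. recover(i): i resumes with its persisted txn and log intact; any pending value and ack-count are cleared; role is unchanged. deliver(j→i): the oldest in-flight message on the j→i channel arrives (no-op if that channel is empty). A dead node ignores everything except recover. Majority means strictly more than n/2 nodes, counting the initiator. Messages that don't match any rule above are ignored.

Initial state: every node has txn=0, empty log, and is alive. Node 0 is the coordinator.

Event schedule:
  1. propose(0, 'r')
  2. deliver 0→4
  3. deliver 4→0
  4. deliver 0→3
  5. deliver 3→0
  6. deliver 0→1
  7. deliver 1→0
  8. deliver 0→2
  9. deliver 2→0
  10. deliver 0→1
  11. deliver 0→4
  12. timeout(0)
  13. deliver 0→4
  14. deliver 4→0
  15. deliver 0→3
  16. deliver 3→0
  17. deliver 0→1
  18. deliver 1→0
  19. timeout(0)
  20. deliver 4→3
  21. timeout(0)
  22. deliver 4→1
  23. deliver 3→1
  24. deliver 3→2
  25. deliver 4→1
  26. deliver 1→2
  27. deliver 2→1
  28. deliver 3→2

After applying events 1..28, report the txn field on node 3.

[1] propose(0,'r') → N0(coor t1 [-])
[2] deliver 0→4 → N4(part t1 [-])
[3] deliver 4→0 → ∅
[4] deliver 0→3 → N3(part t1 [-])
[5] deliver 3→0 → ∅
[6] deliver 0→1 → N1(part t1 [-])
[7] deliver 1→0 → ∅
[8] deliver 0→2 → N2(part t1 [-])
[9] deliver 2→0 → N0(coor t1 [r])
[10] deliver 0→1 → N1(part t1 [r])
[11] deliver 0→4 → N4(part t1 [r])
[12] timeout(0) → N0(coor t2 [r])
[13] deliver 0→4 → N4(part t2 [r])
[14] deliver 4→0 → ∅
[15] deliver 0→3 → N3(part t1 [r])
[16] deliver 3→0 → ∅
[17] deliver 0→1 → N1(part t2 [r])
[18] deliver 1→0 → ∅
[19] timeout(0) → N0(coor t3 [r])
[20] deliver 4→3 → ∅
[21] timeout(0) → N0(coor t4 [r])
[22] deliver 4→1 → ∅
[23] deliver 3→1 → ∅
[24] deliver 3→2 → ∅
[25] deliver 4→1 → ∅
[26] deliver 1→2 → ∅
[27] deliver 2→1 → ∅
[28] deliver 3→2 → ∅

1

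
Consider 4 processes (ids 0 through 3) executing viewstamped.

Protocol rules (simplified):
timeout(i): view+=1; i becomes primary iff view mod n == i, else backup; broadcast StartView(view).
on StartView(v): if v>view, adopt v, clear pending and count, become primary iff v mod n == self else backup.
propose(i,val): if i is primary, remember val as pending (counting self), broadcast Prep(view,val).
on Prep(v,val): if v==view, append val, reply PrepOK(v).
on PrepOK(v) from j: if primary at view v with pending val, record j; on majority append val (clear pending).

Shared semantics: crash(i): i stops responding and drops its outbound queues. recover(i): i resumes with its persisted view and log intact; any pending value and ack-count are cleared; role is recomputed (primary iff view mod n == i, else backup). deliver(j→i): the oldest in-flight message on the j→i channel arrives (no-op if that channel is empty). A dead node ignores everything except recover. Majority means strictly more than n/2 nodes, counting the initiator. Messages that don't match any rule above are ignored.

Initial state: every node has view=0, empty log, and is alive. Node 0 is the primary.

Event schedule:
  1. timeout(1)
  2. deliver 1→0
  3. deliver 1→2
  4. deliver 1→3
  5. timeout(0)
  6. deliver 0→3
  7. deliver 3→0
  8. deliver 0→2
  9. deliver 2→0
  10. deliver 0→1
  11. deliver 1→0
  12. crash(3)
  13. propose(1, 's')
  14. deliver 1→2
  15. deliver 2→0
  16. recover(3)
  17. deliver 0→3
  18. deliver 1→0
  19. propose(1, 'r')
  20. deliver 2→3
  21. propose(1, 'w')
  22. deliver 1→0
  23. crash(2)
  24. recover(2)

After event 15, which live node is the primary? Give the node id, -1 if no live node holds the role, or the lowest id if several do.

[1] timeout(1) → N1(prim v1 [-])
[2] deliver 1→0 → N0(back v1 [-])
[3] deliver 1→2 → N2(back v1 [-])
[4] deliver 1→3 → N3(back v1 [-])
[5] timeout(0) → N0(back v2 [-])
[6] deliver 0→3 → N3(back v2 [-])
[7] deliver 3→0 → ∅
[8] deliver 0→2 → N2(prim v2 [-])
[9] deliver 2→0 → ∅
[10] deliver 0→1 → N1(back v2 [-])
[11] deliver 1→0 → ∅
[12] crash(3) → N3(✗back v2 [-])
[13] propose(1,'s') → ∅
[14] deliver 1→2 → ∅
[15] deliver 2→0 → ∅

2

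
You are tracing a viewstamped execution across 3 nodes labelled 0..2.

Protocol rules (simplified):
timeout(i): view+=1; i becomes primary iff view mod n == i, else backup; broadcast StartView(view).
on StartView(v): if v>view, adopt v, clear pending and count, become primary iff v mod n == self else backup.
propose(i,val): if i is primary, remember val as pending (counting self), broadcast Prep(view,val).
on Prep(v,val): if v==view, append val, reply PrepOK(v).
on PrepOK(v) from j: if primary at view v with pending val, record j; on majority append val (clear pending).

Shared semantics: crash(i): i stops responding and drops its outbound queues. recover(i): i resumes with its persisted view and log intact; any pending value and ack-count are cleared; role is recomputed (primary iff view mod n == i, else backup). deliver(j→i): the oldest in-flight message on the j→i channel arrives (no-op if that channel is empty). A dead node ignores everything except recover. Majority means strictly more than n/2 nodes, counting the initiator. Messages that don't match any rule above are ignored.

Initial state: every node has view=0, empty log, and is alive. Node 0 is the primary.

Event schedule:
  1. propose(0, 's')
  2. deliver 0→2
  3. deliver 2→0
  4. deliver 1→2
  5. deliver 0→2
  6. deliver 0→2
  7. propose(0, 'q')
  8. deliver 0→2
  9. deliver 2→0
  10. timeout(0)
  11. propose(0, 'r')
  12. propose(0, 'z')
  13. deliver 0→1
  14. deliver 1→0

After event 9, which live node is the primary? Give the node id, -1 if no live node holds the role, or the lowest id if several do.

0

step 1 propose(0,'s'): —
step 2 deliver 0→2: 2={back,v=0,log=s}
step 3 deliver 2→0: 0={prim,v=0,log=s}
step 4 deliver 1→2: —
step 5 deliver 0→2: —
step 6 deliver 0→2: —
step 7 propose(0,'q'): —
step 8 deliver 0→2: 2={back,v=0,log=s,q}
step 9 deliver 2→0: 0={prim,v=0,log=s,q}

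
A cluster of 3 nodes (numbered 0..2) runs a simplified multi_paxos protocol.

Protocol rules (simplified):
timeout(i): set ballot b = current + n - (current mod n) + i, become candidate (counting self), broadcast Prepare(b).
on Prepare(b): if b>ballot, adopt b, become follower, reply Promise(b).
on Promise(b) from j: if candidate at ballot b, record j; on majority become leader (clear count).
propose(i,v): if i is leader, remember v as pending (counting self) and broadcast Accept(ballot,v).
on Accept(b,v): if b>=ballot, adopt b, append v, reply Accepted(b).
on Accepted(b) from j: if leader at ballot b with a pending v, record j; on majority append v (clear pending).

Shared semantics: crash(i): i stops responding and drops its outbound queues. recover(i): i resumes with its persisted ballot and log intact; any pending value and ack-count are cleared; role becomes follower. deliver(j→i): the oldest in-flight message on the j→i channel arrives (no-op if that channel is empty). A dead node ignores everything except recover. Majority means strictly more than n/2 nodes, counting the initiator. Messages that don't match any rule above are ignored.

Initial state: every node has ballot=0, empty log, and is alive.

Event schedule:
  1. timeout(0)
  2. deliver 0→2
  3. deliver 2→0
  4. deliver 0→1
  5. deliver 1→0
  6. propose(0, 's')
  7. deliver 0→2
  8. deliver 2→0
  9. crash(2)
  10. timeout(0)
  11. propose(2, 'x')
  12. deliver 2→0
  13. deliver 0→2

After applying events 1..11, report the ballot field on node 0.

[1] timeout(0) → N0(cand b3 [-])
[2] deliver 0→2 → N2(foll b3 [-])
[3] deliver 2→0 → N0(lead b3 [-])
[4] deliver 0→1 → N1(foll b3 [-])
[5] deliver 1→0 → ∅
[6] propose(0,'s') → ∅
[7] deliver 0→2 → N2(foll b3 [s])
[8] deliver 2→0 → N0(lead b3 [s])
[9] crash(2) → N2(✗foll b3 [s])
[10] timeout(0) → N0(cand b6 [s])
[11] propose(2,'x') → ∅

6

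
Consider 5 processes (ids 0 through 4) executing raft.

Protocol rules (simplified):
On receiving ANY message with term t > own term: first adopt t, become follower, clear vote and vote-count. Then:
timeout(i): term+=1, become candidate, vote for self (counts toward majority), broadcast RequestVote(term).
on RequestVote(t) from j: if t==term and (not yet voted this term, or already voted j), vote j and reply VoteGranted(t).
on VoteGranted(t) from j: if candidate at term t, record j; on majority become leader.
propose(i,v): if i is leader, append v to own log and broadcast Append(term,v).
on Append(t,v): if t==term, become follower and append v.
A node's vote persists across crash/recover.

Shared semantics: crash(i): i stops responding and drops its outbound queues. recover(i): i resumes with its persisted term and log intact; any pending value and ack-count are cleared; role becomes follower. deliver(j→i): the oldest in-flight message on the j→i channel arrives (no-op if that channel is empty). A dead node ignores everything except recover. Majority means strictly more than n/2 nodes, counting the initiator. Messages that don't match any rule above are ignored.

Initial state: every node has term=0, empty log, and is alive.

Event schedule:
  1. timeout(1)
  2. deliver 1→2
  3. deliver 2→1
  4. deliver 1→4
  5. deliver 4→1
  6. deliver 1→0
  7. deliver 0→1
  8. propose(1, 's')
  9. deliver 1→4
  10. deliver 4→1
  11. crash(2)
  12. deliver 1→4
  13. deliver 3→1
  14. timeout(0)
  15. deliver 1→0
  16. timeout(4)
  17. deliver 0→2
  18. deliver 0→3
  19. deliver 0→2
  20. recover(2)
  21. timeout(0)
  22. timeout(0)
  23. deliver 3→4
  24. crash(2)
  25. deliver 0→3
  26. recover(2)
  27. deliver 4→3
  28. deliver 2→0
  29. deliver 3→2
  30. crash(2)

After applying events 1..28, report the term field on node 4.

2

step 1 timeout(1): 1={cand,t=1,log=-}
step 2 deliver 1→2: 2={foll,t=1,log=-}
step 3 deliver 2→1: —
step 4 deliver 1→4: 4={foll,t=1,log=-}
step 5 deliver 4→1: 1={lead,t=1,log=-}
step 6 deliver 1→0: 0={foll,t=1,log=-}
step 7 deliver 0→1: —
step 8 propose(1,'s'): 1={lead,t=1,log=s}
step 9 deliver 1→4: 4={foll,t=1,log=s}
step 10 deliver 4→1: —
step 11 crash(2): 2={✗foll,t=1,log=-}
step 12 deliver 1→4: —
step 13 deliver 3→1: —
step 14 timeout(0): 0={cand,t=2,log=-}
step 15 deliver 1→0: —
step 16 timeout(4): 4={cand,t=2,log=s}
step 17 deliver 0→2: —
step 18 deliver 0→3: 3={foll,t=2,log=-}
step 19 deliver 0→2: —
step 20 recover(2): 2={foll,t=1,log=-}
step 21 timeout(0): 0={cand,t=3,log=-}
step 22 timeout(0): 0={cand,t=4,log=-}
step 23 deliver 3→4: —
step 24 crash(2): 2={✗foll,t=1,log=-}
step 25 deliver 0→3: 3={foll,t=3,log=-}
step 26 recover(2): 2={foll,t=1,log=-}
step 27 deliver 4→3: —
step 28 deliver 2→0: —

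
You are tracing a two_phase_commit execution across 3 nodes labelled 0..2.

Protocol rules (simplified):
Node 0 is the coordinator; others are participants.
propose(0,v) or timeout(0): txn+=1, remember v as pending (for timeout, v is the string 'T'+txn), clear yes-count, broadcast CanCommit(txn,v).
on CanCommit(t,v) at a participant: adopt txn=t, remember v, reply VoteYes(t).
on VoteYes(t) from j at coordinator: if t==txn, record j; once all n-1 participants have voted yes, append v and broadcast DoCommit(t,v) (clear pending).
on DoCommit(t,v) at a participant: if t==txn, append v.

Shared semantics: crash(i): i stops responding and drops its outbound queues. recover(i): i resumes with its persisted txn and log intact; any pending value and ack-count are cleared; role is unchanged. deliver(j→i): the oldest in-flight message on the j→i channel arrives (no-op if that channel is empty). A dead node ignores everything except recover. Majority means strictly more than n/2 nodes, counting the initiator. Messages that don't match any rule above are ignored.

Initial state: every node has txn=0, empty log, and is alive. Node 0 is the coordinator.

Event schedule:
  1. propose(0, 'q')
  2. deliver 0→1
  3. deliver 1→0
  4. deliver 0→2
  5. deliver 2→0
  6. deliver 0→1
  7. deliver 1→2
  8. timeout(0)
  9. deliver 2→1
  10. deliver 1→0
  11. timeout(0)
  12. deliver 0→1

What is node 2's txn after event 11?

1

step 1 propose(0,'q'): 0={coor,t=1,log=-}
step 2 deliver 0→1: 1={part,t=1,log=-}
step 3 deliver 1→0: —
step 4 deliver 0→2: 2={part,t=1,log=-}
step 5 deliver 2→0: 0={coor,t=1,log=q}
step 6 deliver 0→1: 1={part,t=1,log=q}
step 7 deliver 1→2: —
step 8 timeout(0): 0={coor,t=2,log=q}
step 9 deliver 2→1: —
step 10 deliver 1→0: —
step 11 timeout(0): 0={coor,t=3,log=q}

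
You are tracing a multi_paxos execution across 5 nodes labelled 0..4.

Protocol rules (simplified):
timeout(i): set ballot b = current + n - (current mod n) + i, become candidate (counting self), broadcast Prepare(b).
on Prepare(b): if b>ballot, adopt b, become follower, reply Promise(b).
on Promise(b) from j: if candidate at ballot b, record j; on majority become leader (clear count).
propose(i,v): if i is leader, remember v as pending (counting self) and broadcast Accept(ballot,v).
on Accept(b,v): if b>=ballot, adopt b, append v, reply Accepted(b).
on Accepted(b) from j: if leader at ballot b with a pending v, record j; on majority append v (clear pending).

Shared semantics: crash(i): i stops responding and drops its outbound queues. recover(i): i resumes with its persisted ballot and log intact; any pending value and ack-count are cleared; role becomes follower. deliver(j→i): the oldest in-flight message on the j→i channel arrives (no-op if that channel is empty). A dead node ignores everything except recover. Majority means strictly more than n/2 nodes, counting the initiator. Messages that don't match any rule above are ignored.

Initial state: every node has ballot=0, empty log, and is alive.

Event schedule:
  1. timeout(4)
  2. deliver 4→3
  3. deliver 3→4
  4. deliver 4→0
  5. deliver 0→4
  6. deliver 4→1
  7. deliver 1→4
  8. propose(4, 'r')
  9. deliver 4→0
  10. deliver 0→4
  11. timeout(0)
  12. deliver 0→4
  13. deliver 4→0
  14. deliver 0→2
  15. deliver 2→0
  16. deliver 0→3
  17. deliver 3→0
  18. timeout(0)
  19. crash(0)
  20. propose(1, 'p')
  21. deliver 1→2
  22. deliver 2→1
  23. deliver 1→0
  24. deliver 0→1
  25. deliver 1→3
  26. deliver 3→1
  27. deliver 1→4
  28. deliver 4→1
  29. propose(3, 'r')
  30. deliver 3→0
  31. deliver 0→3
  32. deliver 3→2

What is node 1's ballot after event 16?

9

[1] timeout(4) → N4(cand b9 [-])
[2] deliver 4→3 → N3(foll b9 [-])
[3] deliver 3→4 → ∅
[4] deliver 4→0 → N0(foll b9 [-])
[5] deliver 0→4 → N4(lead b9 [-])
[6] deliver 4→1 → N1(foll b9 [-])
[7] deliver 1→4 → ∅
[8] propose(4,'r') → ∅
[9] deliver 4→0 → N0(foll b9 [r])
[10] deliver 0→4 → ∅
[11] timeout(0) → N0(cand b10 [r])
[12] deliver 0→4 → N4(foll b10 [-])
[13] deliver 4→0 → ∅
[14] deliver 0→2 → N2(foll b10 [-])
[15] deliver 2→0 → N0(lead b10 [r])
[16] deliver 0→3 → N3(foll b10 [-])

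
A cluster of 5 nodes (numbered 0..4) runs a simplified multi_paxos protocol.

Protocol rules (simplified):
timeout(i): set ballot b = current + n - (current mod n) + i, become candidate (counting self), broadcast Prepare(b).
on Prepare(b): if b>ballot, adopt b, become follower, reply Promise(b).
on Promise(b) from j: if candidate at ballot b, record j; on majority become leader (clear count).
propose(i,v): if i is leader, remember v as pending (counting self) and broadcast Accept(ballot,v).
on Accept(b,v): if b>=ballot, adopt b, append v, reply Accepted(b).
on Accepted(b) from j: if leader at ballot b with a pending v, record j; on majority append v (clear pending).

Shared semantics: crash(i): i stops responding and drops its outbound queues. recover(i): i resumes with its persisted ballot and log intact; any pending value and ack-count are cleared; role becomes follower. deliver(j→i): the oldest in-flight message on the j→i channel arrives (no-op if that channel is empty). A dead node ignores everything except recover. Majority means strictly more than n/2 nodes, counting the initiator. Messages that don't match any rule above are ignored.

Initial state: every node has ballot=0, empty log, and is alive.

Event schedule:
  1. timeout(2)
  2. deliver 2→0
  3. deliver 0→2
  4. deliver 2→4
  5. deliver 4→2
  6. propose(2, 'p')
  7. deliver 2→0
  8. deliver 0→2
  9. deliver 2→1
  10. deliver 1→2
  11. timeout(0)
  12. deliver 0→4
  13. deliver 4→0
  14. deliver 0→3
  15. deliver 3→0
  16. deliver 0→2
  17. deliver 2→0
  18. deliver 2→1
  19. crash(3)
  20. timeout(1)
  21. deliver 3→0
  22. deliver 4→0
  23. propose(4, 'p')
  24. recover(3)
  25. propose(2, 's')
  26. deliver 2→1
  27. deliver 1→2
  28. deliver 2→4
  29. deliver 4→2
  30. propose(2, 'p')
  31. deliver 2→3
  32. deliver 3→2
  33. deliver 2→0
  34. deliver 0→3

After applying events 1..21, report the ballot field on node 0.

1. timeout(2):  <2:cand b7 ->
2. deliver 2→0:  <0:foll b7 ->
3. deliver 0→2:  nop
4. deliver 2→4:  <4:foll b7 ->
5. deliver 4→2:  <2:lead b7 ->
6. propose(2,'p'):  nop
7. deliver 2→0:  <0:foll b7 p>
8. deliver 0→2:  nop
9. deliver 2→1:  <1:foll b7 ->
10. deliver 1→2:  nop
11. timeout(0):  <0:cand b10 p>
12. deliver 0→4:  <4:foll b10 ->
13. deliver 4→0:  nop
14. deliver 0→3:  <3:foll b10 ->
15. deliver 3→0:  <0:lead b10 p>
16. deliver 0→2:  <2:foll b10 ->
17. deliver 2→0:  nop
18. deliver 2→1:  <1:foll b7 p>
19. crash(3):  <3:✗foll b10 ->
20. timeout(1):  <1:cand b11 p>
21. deliver 3→0:  nop

10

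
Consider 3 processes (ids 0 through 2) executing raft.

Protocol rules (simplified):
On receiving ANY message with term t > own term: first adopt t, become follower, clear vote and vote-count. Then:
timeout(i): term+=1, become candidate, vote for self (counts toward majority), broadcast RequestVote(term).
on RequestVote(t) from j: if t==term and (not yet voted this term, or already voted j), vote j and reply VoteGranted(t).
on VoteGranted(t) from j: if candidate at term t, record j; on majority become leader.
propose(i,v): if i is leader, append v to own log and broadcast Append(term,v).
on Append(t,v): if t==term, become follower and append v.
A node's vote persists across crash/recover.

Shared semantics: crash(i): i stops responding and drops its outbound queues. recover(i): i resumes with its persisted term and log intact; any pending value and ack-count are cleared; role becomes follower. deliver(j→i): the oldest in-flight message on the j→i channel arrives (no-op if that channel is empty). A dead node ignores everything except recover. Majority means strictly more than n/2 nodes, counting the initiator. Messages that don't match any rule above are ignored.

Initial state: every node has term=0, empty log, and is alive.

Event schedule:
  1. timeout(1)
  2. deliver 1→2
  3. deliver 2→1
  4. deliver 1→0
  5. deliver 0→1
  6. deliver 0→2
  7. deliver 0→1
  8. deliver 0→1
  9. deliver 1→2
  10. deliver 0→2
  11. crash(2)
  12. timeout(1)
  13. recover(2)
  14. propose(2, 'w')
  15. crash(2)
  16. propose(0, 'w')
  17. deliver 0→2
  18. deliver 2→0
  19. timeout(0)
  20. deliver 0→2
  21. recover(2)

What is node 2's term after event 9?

1

step 1 timeout(1): 1={cand,t=1,log=-}
step 2 deliver 1→2: 2={foll,t=1,log=-}
step 3 deliver 2→1: 1={lead,t=1,log=-}
step 4 deliver 1→0: 0={foll,t=1,log=-}
step 5 deliver 0→1: —
step 6 deliver 0→2: —
step 7 deliver 0→1: —
step 8 deliver 0→1: —
step 9 deliver 1→2: —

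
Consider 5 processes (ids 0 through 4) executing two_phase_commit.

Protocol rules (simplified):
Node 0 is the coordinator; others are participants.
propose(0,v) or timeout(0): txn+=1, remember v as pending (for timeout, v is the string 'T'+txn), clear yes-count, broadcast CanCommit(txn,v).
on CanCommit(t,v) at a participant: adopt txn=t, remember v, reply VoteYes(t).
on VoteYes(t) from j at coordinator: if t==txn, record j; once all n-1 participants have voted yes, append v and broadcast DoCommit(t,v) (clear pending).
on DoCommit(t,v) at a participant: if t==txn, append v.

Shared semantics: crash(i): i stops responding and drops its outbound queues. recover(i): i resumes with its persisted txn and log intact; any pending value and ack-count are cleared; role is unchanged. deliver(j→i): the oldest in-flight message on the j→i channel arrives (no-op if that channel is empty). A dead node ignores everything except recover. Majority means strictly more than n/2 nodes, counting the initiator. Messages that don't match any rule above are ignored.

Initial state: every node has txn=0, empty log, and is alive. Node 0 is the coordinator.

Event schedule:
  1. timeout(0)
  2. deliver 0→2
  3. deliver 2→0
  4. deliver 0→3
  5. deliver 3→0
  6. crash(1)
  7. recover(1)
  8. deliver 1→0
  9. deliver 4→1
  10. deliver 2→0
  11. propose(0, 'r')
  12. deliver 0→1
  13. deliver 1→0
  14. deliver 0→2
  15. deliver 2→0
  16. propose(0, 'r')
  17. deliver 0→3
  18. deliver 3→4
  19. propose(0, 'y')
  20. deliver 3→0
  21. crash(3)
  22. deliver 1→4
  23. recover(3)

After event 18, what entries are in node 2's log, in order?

empty

after 1 — timeout(0): n0:coor/t1/[-]
after 2 — deliver 0→2: n2:part/t1/[-]
after 3 — deliver 2→0: ·
after 4 — deliver 0→3: n3:part/t1/[-]
after 5 — deliver 3→0: ·
after 6 — crash(1): n1:✗part/t0/[-]
after 7 — recover(1): n1:part/t0/[-]
after 8 — deliver 1→0: ·
after 9 — deliver 4→1: ·
after 10 — deliver 2→0: ·
after 11 — propose(0,'r'): n0:coor/t2/[-]
after 12 — deliver 0→1: n1:part/t1/[-]
after 13 — deliver 1→0: ·
after 14 — deliver 0→2: n2:part/t2/[-]
after 15 — deliver 2→0: ·
after 16 — propose(0,'r'): n0:coor/t3/[-]
after 17 — deliver 0→3: n3:part/t2/[-]
after 18 — deliver 3→4: ·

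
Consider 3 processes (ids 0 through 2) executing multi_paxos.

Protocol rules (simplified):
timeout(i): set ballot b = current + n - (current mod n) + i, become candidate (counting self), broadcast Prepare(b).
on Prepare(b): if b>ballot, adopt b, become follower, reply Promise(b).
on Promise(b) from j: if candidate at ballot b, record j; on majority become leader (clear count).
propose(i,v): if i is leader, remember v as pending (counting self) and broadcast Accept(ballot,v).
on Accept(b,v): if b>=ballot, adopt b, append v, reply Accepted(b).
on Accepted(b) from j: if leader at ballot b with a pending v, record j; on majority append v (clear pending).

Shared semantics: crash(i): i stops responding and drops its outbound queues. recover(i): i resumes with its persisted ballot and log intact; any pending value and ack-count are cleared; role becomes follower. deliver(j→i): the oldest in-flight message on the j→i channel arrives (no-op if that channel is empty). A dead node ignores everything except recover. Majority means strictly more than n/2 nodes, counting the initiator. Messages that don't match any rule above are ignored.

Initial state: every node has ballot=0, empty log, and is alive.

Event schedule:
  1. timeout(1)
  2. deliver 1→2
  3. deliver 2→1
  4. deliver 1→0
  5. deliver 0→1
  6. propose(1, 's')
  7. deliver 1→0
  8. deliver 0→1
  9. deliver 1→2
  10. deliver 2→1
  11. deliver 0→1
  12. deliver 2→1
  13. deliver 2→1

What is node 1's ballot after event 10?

step 1 timeout(1): 1={cand,b=4,log=-}
step 2 deliver 1→2: 2={foll,b=4,log=-}
step 3 deliver 2→1: 1={lead,b=4,log=-}
step 4 deliver 1→0: 0={foll,b=4,log=-}
step 5 deliver 0→1: —
step 6 propose(1,'s'): —
step 7 deliver 1→0: 0={foll,b=4,log=s}
step 8 deliver 0→1: 1={lead,b=4,log=s}
step 9 deliver 1→2: 2={foll,b=4,log=s}
step 10 deliver 2→1: —

4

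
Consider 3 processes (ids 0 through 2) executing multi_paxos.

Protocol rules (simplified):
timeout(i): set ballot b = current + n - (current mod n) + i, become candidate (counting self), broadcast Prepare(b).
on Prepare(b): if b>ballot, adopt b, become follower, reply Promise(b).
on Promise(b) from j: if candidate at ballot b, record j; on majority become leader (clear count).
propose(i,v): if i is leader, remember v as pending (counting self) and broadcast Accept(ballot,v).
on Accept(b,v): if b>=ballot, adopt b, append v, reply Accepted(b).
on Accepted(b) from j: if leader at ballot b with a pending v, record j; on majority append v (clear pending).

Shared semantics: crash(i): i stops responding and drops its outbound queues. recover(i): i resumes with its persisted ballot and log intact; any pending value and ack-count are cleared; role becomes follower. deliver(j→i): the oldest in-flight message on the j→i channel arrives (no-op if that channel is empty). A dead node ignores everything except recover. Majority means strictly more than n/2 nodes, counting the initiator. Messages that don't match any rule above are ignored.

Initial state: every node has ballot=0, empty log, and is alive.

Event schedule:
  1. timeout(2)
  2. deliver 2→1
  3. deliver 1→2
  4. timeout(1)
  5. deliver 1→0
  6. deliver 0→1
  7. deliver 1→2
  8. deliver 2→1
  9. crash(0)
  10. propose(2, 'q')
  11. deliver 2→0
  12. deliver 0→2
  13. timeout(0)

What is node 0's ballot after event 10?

7

1. timeout(2):  <2:cand b5 ->
2. deliver 2→1:  <1:foll b5 ->
3. deliver 1→2:  <2:lead b5 ->
4. timeout(1):  <1:cand b7 ->
5. deliver 1→0:  <0:foll b7 ->
6. deliver 0→1:  <1:lead b7 ->
7. deliver 1→2:  <2:foll b7 ->
8. deliver 2→1:  nop
9. crash(0):  <0:✗foll b7 ->
10. propose(2,'q'):  nop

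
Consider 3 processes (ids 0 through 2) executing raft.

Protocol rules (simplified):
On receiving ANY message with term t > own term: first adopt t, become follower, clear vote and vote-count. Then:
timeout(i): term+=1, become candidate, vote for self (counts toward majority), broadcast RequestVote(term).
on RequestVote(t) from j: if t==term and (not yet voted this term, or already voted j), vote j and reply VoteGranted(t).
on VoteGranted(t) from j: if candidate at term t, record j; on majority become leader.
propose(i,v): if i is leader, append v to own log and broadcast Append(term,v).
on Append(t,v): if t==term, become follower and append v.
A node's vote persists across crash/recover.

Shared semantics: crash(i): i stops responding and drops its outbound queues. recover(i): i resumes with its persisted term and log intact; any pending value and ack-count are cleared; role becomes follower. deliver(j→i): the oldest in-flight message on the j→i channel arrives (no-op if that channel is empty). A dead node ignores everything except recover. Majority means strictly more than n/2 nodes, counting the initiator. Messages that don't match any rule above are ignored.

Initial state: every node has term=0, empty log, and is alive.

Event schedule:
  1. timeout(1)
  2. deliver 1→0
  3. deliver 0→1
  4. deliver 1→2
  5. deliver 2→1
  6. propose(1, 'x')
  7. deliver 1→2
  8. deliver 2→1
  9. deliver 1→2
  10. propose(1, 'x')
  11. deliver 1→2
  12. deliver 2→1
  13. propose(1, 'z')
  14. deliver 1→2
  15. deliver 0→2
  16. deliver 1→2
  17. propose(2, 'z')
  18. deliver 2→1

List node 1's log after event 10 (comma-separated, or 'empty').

e1 timeout(1): 1[cand,t=1,-]
e2 deliver 1→0: 0[foll,t=1,-]
e3 deliver 0→1: 1[lead,t=1,-]
e4 deliver 1→2: 2[foll,t=1,-]
e5 deliver 2→1: ·
e6 propose(1,'x'): 1[lead,t=1,x]
e7 deliver 1→2: 2[foll,t=1,x]
e8 deliver 2→1: ·
e9 deliver 1→2: ·
e10 propose(1,'x'): 1[lead,t=1,x,x]

x,x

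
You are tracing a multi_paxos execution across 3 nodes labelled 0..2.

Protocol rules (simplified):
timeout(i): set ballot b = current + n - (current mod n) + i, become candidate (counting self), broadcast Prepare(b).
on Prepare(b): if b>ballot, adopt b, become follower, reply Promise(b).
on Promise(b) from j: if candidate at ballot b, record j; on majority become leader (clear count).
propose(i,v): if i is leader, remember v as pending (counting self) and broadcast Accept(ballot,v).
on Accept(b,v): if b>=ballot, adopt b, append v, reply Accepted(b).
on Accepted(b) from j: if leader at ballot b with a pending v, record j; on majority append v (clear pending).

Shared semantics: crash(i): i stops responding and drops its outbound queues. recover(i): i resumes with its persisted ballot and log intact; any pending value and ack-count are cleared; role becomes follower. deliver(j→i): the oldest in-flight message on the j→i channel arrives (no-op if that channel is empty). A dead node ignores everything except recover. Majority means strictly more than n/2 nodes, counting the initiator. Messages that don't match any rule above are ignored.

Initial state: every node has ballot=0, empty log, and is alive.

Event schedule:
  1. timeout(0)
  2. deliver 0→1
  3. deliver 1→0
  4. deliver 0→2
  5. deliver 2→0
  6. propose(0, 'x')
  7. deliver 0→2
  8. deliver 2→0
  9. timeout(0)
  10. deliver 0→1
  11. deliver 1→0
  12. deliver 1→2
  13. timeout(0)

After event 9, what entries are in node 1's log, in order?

e1 timeout(0): 0[cand,b=3,-]
e2 deliver 0→1: 1[foll,b=3,-]
e3 deliver 1→0: 0[lead,b=3,-]
e4 deliver 0→2: 2[foll,b=3,-]
e5 deliver 2→0: ·
e6 propose(0,'x'): ·
e7 deliver 0→2: 2[foll,b=3,x]
e8 deliver 2→0: 0[lead,b=3,x]
e9 timeout(0): 0[cand,b=6,x]

empty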